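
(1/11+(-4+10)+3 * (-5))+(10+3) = 45/11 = 4.09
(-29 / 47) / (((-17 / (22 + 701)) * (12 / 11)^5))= 1125585439 / 66272256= 16.98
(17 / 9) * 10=170 / 9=18.89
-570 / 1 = -570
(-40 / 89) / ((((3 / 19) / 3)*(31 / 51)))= -38760 / 2759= -14.05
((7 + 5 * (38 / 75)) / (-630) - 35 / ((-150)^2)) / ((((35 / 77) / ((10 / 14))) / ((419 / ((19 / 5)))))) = -382547 / 132300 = -2.89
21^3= 9261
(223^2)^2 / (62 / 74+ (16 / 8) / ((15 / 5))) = 1643712885.93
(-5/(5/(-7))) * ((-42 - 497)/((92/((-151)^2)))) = -86028173/92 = -935088.84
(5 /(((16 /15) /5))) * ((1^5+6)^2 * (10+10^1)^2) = 459375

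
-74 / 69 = -1.07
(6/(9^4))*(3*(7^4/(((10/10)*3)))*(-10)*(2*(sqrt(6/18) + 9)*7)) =-672280/243 - 672280*sqrt(3)/6561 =-2944.06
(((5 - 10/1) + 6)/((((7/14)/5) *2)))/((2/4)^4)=80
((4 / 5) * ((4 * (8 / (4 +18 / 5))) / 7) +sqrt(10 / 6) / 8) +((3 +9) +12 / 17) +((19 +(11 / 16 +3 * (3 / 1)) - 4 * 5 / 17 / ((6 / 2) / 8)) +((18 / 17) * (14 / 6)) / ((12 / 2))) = sqrt(15) / 24 +4248773 / 108528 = 39.31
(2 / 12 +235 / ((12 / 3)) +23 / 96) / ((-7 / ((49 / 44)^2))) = -649299 / 61952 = -10.48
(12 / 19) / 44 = 3 / 209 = 0.01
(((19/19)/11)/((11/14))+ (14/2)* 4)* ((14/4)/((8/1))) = 11907/968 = 12.30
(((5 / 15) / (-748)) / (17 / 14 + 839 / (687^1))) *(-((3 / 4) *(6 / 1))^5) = 94655547 / 280350400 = 0.34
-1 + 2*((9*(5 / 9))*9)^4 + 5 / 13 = 106616242 / 13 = 8201249.38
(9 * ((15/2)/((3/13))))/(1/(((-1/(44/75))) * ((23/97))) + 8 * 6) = 1009125/157064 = 6.42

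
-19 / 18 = -1.06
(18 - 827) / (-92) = 809 / 92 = 8.79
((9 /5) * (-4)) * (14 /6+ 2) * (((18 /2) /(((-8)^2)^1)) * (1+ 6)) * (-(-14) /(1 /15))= -51597 /8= -6449.62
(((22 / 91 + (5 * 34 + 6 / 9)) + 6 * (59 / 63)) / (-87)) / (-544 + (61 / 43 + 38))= 690752 / 171775149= 0.00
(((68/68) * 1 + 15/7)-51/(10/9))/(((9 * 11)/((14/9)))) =-2993/4455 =-0.67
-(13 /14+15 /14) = -2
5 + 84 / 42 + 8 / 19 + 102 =2079 / 19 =109.42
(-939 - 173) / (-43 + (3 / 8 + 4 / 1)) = 8896 / 309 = 28.79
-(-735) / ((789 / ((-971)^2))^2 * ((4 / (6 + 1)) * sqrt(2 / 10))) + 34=34 + 1524547794446915 * sqrt(5) / 830028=4107081365.39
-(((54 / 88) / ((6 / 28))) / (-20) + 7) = -6.86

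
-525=-525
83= 83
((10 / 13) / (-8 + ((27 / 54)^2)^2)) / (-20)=8 / 1651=0.00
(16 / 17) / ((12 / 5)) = 20 / 51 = 0.39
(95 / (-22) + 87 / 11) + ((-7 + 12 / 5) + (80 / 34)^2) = 143921 / 31790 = 4.53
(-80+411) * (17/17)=331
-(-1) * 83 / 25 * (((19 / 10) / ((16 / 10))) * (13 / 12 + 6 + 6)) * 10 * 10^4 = 30948625 / 6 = 5158104.17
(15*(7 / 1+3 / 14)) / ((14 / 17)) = 25755 / 196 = 131.40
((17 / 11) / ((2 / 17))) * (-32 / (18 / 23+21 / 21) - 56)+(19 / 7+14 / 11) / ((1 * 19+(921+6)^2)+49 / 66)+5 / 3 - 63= -554777045557138 / 537166868007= -1032.78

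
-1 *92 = -92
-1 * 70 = -70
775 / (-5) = -155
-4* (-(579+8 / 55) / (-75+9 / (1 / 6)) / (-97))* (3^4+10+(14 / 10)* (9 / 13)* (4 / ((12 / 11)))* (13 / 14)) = 60074758 / 560175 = 107.24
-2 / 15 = -0.13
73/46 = 1.59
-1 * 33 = -33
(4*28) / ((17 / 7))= 784 / 17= 46.12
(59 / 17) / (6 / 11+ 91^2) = 649 / 1548649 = 0.00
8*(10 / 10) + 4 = 12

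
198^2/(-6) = -6534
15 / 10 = 3 / 2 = 1.50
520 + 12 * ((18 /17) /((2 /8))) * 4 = 12296 /17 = 723.29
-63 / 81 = -7 / 9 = -0.78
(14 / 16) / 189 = 1 / 216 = 0.00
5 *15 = 75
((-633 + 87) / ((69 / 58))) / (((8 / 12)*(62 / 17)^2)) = -2288013 / 44206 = -51.76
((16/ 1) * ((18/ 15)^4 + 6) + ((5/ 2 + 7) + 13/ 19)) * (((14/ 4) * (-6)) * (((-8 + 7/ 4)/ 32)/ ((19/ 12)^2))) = 625560327/ 2743600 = 228.01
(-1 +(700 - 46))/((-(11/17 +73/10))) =-111010/1351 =-82.17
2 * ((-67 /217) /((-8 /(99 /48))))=2211 /13888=0.16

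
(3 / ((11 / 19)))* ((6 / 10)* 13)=2223 / 55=40.42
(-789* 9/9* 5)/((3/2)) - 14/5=-13164/5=-2632.80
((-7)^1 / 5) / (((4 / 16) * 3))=-28 / 15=-1.87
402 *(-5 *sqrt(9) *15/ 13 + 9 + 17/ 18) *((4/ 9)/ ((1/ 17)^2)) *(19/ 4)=-633886531/ 351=-1805944.53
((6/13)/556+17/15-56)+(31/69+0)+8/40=-4506589/83122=-54.22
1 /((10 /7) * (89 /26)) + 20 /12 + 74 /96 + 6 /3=33051 /7120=4.64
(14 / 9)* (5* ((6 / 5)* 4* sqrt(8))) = 224* sqrt(2) / 3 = 105.59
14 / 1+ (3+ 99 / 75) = 458 / 25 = 18.32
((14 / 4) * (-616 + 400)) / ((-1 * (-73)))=-756 / 73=-10.36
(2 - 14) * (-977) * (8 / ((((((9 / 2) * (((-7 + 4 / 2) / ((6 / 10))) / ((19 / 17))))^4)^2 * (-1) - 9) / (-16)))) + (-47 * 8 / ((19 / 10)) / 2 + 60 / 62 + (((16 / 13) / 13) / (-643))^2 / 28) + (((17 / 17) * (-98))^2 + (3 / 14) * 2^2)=153924861673762566361441108596317558735704 / 16190895632509506033860315340969138423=9506.88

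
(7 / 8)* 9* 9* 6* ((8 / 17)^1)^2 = 27216 / 289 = 94.17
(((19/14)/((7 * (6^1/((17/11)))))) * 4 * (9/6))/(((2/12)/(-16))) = -15504/539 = -28.76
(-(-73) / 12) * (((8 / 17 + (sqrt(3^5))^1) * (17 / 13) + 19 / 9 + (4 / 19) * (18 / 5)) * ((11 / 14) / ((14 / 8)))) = 31099387 / 3267810 + 40953 * sqrt(3) / 1274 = 65.19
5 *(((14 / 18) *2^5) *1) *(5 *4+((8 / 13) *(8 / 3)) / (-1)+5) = 1020320 / 351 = 2906.89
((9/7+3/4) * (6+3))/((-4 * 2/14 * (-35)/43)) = 22059/560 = 39.39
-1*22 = -22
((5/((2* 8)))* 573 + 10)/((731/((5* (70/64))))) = 529375/374272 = 1.41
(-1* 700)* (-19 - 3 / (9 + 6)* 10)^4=-136136700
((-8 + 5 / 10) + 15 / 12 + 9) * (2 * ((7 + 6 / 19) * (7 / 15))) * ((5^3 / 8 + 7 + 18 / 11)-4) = 380.45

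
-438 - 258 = -696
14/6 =7/3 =2.33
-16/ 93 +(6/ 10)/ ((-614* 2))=-98519/ 571020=-0.17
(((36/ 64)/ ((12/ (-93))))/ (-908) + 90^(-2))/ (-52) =-579503/ 6119193600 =-0.00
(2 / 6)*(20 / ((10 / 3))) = 2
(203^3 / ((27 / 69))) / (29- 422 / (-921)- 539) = -59068280047 / 1407864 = -41955.96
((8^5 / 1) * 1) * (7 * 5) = 1146880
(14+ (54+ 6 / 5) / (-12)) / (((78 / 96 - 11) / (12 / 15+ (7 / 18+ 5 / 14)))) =-1.43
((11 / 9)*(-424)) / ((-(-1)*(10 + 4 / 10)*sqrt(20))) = -583*sqrt(5) / 117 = -11.14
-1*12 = -12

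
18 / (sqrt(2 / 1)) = 9*sqrt(2) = 12.73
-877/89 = -9.85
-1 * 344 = -344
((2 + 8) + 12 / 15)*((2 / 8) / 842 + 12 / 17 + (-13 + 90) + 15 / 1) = 28663119 / 28628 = 1001.23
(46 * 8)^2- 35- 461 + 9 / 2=269865 / 2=134932.50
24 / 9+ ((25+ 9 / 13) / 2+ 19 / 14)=16.87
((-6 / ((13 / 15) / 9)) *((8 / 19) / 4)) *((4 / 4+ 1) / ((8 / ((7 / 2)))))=-2835 / 494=-5.74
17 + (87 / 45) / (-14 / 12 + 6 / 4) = 114 / 5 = 22.80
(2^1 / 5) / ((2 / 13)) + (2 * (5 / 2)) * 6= 163 / 5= 32.60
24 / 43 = 0.56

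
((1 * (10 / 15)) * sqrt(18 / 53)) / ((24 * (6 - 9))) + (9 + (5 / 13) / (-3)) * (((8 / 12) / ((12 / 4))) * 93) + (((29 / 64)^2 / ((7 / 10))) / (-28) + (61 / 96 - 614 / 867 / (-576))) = 7491237507373 / 40718426112 - sqrt(106) / 1908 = 183.97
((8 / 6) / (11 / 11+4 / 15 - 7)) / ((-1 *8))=5 / 172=0.03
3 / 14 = 0.21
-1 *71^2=-5041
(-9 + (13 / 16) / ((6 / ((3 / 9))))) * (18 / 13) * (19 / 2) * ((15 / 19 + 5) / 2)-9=-145589 / 416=-349.97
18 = 18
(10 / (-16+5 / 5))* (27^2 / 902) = -243 / 451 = -0.54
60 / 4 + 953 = 968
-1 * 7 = -7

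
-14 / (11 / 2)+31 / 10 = 61 / 110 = 0.55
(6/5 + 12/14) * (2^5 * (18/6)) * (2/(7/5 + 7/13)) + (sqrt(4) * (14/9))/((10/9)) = 50606/245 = 206.56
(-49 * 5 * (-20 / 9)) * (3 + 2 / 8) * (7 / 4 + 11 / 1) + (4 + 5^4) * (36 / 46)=6362539 / 276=23052.68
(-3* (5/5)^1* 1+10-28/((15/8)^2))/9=-217/2025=-0.11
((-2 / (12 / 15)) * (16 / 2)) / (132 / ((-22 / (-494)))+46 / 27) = -270 / 40037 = -0.01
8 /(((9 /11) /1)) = 88 /9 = 9.78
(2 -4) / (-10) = 1 / 5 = 0.20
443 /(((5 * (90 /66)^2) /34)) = 1822502 /1125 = 1620.00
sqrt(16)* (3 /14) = 6 /7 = 0.86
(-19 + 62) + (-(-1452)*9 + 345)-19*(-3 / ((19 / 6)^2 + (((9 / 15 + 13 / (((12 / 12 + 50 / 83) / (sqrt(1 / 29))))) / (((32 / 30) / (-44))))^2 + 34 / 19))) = 48935130397018462283196610 / 3636670867160335344649-11104100262407282130*sqrt(29) / 3636670867160335344649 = 13456.01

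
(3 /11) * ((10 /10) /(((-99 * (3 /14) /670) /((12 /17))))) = -37520 /6171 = -6.08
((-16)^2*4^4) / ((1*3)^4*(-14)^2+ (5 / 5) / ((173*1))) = 11337728 / 2746549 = 4.13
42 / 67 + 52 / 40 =1291 / 670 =1.93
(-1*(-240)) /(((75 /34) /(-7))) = -3808 /5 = -761.60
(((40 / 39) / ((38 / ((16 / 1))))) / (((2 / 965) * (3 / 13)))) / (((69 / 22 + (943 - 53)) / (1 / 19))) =3396800 / 63839601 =0.05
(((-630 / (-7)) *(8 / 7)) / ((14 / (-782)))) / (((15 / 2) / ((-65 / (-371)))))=-2439840 / 18179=-134.21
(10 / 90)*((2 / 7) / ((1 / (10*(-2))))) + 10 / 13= 110 / 819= 0.13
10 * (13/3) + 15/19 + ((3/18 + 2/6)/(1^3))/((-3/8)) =813/19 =42.79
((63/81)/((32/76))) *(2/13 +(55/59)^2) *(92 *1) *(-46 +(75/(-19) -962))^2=23546268968859/132278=178005934.24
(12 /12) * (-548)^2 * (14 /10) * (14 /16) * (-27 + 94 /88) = -1049356021 /110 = -9539600.19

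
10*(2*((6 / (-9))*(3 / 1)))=-40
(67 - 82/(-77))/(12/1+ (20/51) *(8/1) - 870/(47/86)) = -12562677/291024272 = -0.04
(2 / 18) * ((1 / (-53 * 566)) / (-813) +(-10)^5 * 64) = -156085593599999 / 219495366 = -711111.11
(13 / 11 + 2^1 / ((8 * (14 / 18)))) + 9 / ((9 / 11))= 3851 / 308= 12.50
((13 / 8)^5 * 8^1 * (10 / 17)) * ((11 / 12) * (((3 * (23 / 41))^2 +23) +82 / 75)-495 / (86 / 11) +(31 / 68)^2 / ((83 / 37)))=-89317748750505308501 / 43463377733713920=-2055.01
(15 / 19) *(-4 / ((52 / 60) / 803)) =-722700 / 247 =-2925.91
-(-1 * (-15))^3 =-3375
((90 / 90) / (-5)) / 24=-0.01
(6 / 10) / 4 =0.15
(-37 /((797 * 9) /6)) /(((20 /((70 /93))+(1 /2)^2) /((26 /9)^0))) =-2072 /1795641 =-0.00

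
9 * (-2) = -18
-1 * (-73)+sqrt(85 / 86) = 73.99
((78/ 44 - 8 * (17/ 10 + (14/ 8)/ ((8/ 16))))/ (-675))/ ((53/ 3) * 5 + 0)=4381/ 6558750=0.00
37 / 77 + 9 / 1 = 730 / 77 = 9.48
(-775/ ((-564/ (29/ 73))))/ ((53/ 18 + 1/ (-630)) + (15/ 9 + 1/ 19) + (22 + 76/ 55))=6576185/ 337843708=0.02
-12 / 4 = -3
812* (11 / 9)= 8932 / 9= 992.44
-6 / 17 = -0.35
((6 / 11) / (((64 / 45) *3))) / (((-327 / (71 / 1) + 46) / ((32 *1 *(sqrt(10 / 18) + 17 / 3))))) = 1065 *sqrt(5) / 32329 + 18105 / 32329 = 0.63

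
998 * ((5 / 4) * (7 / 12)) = 17465 / 24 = 727.71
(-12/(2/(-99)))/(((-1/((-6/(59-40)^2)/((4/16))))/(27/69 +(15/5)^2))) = 370.87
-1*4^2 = -16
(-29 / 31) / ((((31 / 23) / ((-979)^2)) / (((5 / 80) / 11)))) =-58116377 / 15376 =-3779.68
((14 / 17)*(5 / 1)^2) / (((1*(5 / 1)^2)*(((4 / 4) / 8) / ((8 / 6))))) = 8.78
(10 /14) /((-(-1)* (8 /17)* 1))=85 /56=1.52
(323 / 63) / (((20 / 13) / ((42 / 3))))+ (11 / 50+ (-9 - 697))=-148303 / 225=-659.12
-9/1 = -9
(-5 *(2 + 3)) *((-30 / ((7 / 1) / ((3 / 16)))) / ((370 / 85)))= 19125 / 4144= 4.62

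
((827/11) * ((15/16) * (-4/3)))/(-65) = 827/572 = 1.45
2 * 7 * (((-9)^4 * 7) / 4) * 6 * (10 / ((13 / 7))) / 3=22504230 / 13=1731094.62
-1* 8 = -8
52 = 52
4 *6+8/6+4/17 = 25.57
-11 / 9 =-1.22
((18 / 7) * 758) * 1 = 13644 / 7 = 1949.14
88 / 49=1.80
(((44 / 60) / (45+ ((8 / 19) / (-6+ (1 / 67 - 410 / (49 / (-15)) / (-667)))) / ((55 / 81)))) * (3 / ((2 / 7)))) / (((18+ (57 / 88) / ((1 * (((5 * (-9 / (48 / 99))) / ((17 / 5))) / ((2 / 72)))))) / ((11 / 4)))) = 65149018080421275 / 2486469042975942964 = 0.03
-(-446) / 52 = 8.58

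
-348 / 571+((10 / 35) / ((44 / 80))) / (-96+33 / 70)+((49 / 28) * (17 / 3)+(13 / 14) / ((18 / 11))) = 5803253039 / 588014658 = 9.87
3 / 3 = 1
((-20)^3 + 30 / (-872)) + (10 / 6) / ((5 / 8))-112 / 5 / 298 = -7997.44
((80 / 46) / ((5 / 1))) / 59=8 / 1357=0.01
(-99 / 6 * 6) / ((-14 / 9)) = 891 / 14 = 63.64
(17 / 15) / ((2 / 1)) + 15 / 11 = 637 / 330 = 1.93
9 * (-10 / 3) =-30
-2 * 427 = -854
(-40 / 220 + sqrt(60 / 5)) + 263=2*sqrt(3) + 2891 / 11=266.28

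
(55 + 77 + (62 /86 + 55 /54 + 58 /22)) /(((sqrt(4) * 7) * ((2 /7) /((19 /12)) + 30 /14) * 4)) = 66182909 /63139824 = 1.05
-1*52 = -52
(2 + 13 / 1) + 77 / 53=872 / 53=16.45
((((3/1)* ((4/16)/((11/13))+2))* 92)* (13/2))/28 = 90597/616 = 147.07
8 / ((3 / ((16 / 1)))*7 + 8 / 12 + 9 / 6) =2.30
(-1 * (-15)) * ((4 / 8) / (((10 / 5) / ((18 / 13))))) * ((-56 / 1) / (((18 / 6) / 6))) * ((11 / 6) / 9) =-118.46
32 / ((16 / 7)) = 14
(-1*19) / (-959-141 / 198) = 1254 / 63341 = 0.02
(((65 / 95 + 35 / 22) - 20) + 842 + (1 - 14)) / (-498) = -339113 / 208164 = -1.63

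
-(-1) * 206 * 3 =618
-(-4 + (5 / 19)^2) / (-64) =-1419 / 23104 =-0.06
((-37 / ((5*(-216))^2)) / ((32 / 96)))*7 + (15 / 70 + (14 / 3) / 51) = 14117179 / 46267200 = 0.31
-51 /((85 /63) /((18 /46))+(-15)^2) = -28917 /129530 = -0.22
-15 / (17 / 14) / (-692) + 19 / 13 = 1.48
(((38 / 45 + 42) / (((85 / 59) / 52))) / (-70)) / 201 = -2957552 / 26908875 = -0.11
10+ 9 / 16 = 169 / 16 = 10.56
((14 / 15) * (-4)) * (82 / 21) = -656 / 45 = -14.58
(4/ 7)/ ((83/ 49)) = 28/ 83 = 0.34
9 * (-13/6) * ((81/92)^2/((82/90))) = -11514555/694048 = -16.59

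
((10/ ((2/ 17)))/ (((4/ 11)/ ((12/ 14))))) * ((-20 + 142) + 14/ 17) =172260/ 7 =24608.57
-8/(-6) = 4/3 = 1.33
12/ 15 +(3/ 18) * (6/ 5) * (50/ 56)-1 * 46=-6303/ 140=-45.02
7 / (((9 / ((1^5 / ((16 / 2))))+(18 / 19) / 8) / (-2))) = -152 / 783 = -0.19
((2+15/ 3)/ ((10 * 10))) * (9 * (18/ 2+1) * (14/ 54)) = 49/ 30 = 1.63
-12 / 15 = -4 / 5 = -0.80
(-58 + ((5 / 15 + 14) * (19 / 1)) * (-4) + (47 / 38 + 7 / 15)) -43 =-677519 / 570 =-1188.63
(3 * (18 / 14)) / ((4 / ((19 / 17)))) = 513 / 476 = 1.08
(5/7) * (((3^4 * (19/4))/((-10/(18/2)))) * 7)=-13851/8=-1731.38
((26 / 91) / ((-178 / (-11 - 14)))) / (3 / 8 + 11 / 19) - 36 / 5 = -646612 / 90335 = -7.16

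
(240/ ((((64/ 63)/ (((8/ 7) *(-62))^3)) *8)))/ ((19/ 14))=-1029576960/ 133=-7741180.15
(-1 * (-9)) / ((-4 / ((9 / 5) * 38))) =-1539 / 10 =-153.90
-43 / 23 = -1.87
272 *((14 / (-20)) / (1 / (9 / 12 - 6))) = 4998 / 5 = 999.60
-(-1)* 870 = 870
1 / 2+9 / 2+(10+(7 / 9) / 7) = 15.11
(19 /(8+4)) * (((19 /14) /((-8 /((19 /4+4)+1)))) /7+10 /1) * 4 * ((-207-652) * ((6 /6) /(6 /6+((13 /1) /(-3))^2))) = -1499198097 /558208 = -2685.73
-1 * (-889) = 889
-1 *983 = -983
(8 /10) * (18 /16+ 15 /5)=33 /10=3.30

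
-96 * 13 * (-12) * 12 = 179712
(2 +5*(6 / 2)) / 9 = 17 / 9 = 1.89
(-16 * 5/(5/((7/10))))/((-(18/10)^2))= 280/81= 3.46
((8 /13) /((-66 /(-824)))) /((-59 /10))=-1.30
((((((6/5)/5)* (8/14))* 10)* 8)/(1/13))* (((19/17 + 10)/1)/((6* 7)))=22464/595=37.75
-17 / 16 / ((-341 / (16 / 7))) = 17 / 2387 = 0.01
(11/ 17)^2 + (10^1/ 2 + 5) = 3011/ 289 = 10.42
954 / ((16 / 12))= 1431 / 2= 715.50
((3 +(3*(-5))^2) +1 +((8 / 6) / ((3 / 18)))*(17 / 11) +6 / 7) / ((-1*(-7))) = 18651 / 539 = 34.60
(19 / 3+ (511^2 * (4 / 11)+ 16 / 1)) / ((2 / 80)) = 125367560 / 33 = 3799016.97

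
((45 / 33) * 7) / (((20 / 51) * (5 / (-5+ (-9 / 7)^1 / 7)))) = -19431 / 770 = -25.24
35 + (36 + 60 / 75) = 359 / 5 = 71.80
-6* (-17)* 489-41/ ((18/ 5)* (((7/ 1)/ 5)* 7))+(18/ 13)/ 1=571903699/ 11466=49878.22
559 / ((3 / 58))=32422 / 3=10807.33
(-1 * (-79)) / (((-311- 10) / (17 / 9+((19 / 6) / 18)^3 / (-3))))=-563389211 / 1213102656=-0.46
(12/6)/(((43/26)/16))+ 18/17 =14918/731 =20.41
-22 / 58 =-11 / 29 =-0.38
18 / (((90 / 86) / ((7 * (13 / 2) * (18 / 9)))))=7826 / 5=1565.20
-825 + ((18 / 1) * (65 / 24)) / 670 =-442161 / 536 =-824.93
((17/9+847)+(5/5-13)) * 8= 60256/9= 6695.11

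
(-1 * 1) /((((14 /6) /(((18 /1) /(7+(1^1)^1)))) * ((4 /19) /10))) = -2565 /56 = -45.80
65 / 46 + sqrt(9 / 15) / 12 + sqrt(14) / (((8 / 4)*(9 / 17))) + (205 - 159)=sqrt(15) / 60 + 17*sqrt(14) / 18 + 2181 / 46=51.01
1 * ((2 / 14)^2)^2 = 1 / 2401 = 0.00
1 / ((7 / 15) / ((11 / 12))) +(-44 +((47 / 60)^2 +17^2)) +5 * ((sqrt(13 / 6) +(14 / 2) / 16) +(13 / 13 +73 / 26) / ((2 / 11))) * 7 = 35 * sqrt(78) / 6 +163123697 / 163800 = 1047.39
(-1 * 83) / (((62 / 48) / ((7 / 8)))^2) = -36603 / 961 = -38.09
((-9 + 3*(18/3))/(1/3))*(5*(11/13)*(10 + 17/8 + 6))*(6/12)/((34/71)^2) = 4514.30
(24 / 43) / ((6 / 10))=40 / 43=0.93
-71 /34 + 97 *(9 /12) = 4805 /68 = 70.66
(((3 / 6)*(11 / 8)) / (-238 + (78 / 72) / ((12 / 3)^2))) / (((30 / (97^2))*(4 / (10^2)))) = -94090 / 4153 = -22.66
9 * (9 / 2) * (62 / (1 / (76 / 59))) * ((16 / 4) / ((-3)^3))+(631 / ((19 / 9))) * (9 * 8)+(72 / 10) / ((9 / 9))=21048.43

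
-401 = -401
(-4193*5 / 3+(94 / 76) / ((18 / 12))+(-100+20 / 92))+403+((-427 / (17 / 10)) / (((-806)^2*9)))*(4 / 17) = -1233920715666908 / 184600078533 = -6684.29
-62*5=-310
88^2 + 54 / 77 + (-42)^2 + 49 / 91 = 9518749 / 1001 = 9509.24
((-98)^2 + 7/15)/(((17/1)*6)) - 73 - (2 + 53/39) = 354091/19890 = 17.80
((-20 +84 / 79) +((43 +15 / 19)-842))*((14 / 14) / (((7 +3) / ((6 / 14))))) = -1839807 / 52535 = -35.02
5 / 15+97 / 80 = 371 / 240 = 1.55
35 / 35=1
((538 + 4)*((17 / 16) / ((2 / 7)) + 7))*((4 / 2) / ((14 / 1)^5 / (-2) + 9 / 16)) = -185906 / 4302583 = -0.04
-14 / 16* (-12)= 21 / 2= 10.50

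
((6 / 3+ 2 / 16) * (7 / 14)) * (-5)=-85 / 16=-5.31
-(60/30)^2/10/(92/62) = -31/115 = -0.27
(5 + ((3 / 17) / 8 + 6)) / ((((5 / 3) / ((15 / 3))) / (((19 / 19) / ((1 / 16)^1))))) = 8994 / 17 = 529.06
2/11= 0.18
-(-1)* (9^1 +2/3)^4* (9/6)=707281/54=13097.80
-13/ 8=-1.62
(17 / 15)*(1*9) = 10.20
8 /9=0.89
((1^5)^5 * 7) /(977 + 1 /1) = 7 /978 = 0.01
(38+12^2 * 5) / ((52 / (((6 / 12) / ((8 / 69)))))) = 26151 / 416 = 62.86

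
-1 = -1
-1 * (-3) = 3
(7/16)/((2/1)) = 7/32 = 0.22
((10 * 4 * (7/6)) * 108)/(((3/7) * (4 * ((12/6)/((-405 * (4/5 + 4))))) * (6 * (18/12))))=-317520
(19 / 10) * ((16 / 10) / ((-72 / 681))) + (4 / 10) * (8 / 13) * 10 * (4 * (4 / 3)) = -30469 / 1950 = -15.63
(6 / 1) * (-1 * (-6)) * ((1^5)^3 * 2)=72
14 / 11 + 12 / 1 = 13.27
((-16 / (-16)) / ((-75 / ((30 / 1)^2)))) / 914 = -6 / 457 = -0.01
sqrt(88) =9.38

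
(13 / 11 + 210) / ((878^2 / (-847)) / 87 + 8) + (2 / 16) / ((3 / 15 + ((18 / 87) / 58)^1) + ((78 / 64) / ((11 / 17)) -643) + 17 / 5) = -85.80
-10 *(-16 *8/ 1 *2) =2560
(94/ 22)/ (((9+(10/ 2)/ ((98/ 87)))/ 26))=119756/ 14487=8.27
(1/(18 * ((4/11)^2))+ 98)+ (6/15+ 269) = 529661/1440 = 367.82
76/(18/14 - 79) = -0.98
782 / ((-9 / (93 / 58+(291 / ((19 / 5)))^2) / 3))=-16007673331 / 10469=-1529054.67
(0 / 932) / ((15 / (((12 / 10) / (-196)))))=0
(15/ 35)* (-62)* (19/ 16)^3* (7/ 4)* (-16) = 637887/ 512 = 1245.87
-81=-81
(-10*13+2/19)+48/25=-127.97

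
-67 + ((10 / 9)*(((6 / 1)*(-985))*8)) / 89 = -175489 / 267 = -657.26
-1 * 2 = -2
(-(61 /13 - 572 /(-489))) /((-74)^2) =-37265 /34810932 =-0.00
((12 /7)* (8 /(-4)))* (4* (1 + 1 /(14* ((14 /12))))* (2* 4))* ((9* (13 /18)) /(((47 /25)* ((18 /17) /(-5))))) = 91936000 /48363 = 1900.96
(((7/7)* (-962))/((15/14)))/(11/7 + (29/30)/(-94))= -17723888/30817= -575.13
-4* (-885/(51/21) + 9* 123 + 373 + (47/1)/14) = -532618/119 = -4475.78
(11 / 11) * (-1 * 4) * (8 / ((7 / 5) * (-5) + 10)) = -32 / 3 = -10.67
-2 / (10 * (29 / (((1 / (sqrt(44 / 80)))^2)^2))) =-80 / 3509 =-0.02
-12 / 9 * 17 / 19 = -68 / 57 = -1.19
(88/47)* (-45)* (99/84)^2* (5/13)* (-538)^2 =-13028677.93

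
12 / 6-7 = -5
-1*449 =-449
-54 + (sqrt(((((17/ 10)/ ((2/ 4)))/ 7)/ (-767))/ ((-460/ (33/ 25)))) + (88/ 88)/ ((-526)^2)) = -54.00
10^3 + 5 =1005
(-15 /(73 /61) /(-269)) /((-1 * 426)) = -0.00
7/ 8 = 0.88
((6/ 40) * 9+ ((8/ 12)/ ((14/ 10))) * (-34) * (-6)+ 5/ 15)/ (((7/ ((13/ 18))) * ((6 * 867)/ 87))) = 0.17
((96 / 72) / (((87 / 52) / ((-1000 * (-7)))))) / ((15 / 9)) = 291200 / 87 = 3347.13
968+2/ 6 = 2905/ 3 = 968.33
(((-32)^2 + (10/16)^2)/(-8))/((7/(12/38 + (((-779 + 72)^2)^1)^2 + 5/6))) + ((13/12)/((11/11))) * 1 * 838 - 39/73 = -45439095839606149991/9942016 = -4570410653091.50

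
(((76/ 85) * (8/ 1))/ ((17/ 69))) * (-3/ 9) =-13984/ 1445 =-9.68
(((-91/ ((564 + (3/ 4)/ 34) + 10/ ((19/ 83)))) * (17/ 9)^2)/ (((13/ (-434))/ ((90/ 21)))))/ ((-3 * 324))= -810251960/ 10302823593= -0.08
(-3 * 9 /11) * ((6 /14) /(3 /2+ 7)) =-162 /1309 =-0.12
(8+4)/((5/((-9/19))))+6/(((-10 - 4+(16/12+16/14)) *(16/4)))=-58257/45980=-1.27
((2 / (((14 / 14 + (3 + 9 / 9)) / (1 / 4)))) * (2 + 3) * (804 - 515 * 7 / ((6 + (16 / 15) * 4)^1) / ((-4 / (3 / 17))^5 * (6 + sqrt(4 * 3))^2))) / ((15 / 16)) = 34289569476287 / 79966346240 - 41715 * sqrt(3) / 31986538496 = 428.80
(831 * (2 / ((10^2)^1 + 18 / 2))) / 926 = 831 / 50467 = 0.02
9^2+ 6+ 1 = 88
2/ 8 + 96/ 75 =153/ 100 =1.53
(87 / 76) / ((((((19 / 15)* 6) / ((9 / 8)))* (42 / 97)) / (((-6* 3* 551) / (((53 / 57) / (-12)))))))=297348165 / 5936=50092.35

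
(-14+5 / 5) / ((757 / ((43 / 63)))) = -559 / 47691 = -0.01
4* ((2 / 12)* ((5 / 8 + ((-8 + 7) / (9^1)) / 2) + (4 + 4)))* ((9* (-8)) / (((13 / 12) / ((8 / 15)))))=-39488 / 195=-202.50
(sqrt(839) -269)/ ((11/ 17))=-4573/ 11+17 *sqrt(839)/ 11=-370.96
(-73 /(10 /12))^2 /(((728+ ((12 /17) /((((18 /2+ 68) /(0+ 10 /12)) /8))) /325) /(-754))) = -307689431049 /38713685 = -7947.82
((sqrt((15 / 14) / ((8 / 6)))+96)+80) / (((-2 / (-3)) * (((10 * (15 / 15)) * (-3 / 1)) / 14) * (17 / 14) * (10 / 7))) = -71.38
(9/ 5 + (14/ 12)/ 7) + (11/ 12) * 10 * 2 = 203/ 10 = 20.30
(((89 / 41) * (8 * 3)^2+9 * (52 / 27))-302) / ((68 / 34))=59389 / 123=482.84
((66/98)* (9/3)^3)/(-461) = -891/22589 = -0.04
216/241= 0.90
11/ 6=1.83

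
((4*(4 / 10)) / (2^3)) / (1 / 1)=1 / 5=0.20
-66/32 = -33/16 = -2.06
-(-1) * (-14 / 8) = -7 / 4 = -1.75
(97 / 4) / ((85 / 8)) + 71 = 6229 / 85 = 73.28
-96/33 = -32/11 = -2.91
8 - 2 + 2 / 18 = 55 / 9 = 6.11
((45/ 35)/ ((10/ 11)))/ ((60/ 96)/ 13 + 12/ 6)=1716/ 2485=0.69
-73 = -73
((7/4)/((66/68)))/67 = 119/4422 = 0.03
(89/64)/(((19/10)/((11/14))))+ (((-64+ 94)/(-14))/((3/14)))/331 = 1535125/2817472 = 0.54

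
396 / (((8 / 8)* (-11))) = -36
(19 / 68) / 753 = 19 / 51204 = 0.00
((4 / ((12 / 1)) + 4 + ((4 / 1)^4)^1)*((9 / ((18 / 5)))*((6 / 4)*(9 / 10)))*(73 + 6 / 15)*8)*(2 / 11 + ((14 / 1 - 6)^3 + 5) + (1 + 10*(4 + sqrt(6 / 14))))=5159286*sqrt(21) / 7 + 287981964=291359509.52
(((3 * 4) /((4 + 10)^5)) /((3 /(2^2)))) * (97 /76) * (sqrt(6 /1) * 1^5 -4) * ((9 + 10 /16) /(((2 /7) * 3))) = -1067 /625632 + 1067 * sqrt(6) /2502528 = -0.00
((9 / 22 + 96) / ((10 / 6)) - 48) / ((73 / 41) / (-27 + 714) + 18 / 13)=396563193 / 55875050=7.10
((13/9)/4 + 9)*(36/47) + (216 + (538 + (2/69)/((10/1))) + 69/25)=61935877/81075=763.93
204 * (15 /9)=340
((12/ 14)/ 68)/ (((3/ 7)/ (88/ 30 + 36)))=292/ 255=1.15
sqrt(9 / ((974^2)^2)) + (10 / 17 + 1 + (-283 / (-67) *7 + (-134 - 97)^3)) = -13319149075451971 / 1080541964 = -12326359.84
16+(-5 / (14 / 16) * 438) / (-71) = 25472 / 497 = 51.25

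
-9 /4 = -2.25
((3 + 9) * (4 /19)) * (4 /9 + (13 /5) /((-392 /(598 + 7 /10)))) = -32741 /3675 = -8.91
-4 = -4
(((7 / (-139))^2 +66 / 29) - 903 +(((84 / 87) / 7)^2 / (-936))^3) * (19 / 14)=-157503190969961002406026 / 128846674248877697931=-1222.41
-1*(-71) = 71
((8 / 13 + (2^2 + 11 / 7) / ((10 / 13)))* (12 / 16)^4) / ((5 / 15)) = 1737693 / 232960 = 7.46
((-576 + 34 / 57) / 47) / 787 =-32798 / 2108373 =-0.02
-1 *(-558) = 558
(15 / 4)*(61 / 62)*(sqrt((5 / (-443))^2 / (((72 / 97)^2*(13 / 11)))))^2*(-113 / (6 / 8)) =-89177325875 / 819987981696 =-0.11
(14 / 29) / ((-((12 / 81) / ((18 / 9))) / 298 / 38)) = -2140236 / 29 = -73801.24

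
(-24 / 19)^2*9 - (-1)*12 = 9516 / 361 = 26.36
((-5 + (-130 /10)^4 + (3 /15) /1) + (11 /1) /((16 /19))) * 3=6856623 /80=85707.79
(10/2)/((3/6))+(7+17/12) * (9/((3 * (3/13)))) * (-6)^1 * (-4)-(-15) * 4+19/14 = 37763/14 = 2697.36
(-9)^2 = 81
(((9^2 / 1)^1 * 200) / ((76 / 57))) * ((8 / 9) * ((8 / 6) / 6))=2400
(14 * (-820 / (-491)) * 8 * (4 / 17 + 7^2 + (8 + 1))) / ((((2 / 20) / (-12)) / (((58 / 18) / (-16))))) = 2197272000 / 8347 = 263240.92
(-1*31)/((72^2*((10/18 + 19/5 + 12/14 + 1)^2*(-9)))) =37975/2205993024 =0.00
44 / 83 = 0.53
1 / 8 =0.12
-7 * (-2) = 14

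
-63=-63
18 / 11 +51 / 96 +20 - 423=-141093 / 352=-400.83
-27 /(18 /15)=-45 /2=-22.50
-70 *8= -560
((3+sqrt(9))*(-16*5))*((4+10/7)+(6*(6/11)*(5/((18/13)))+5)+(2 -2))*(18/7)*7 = -14800320/77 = -192211.95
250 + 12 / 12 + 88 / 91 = 251.97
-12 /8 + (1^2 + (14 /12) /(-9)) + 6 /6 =10 /27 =0.37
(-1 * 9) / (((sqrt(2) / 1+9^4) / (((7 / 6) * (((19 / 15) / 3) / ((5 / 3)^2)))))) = -2617839 / 10761679750+399 * sqrt(2) / 10761679750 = -0.00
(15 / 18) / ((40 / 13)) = 13 / 48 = 0.27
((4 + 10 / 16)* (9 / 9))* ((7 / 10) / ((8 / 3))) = 1.21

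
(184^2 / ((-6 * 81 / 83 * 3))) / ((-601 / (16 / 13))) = 22480384 / 5695677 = 3.95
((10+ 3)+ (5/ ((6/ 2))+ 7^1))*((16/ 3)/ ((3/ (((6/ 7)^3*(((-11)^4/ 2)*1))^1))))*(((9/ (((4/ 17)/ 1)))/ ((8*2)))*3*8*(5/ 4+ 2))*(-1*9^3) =-8279377010190/ 343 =-24138125394.14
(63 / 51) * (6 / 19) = 126 / 323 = 0.39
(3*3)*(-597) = -5373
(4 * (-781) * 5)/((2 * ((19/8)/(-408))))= 1341675.79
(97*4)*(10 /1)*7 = 27160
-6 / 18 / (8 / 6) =-1 / 4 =-0.25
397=397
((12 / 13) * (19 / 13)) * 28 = 6384 / 169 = 37.78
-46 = -46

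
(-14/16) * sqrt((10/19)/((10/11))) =-7 * sqrt(209)/152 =-0.67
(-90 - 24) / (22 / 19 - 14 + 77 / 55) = 10830 / 1087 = 9.96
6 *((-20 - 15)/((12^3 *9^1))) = -35/2592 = -0.01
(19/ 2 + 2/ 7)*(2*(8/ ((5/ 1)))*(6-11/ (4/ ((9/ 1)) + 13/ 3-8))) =42744/ 145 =294.79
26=26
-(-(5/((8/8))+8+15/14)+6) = 113/14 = 8.07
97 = 97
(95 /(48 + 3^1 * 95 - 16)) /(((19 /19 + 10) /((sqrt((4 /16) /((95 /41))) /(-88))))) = -sqrt(3895) /613712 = -0.00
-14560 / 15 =-2912 / 3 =-970.67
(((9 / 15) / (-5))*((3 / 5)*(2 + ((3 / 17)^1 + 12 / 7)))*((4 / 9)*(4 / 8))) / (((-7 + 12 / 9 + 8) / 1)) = -2778 / 104125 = -0.03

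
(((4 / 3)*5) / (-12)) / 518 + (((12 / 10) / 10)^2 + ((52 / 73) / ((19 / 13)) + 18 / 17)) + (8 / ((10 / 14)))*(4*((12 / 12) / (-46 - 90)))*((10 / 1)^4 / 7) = -32223824859193 / 68703311250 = -469.03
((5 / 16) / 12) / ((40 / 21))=7 / 512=0.01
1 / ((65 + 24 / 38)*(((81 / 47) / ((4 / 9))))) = 3572 / 909063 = 0.00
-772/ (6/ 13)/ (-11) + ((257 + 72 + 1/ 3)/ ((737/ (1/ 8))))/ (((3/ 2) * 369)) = 372180289/ 2447577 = 152.06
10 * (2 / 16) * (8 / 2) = 5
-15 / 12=-1.25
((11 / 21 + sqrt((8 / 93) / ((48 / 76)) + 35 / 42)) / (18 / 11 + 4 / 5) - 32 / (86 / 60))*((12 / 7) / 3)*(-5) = 26754250 / 423507 - 275*sqrt(33542) / 43617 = 62.02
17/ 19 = 0.89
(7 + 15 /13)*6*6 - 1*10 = 3686 /13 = 283.54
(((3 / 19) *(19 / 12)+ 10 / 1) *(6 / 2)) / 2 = 123 / 8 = 15.38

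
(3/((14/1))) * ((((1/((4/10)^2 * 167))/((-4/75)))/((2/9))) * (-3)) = 151875/74816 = 2.03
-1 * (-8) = 8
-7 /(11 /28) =-196 /11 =-17.82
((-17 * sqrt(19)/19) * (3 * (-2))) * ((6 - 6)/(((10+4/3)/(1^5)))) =0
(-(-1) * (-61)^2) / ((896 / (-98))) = -26047 / 64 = -406.98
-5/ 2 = -2.50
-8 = -8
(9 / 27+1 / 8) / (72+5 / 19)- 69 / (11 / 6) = -37.63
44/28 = 11/7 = 1.57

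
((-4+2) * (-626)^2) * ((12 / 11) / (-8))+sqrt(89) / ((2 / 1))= sqrt(89) / 2+1175628 / 11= 106879.99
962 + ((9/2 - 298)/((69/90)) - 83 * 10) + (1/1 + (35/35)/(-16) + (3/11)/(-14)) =-7081395/28336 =-249.91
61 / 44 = 1.39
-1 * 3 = -3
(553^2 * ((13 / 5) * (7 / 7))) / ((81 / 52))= 206726884 / 405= 510436.75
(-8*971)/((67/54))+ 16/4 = -419204/67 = -6256.78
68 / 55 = 1.24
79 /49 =1.61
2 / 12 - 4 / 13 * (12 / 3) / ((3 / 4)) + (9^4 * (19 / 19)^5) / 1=511643 / 78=6559.53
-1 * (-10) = 10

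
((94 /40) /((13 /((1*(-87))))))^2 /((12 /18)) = 50159763 /135200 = 371.00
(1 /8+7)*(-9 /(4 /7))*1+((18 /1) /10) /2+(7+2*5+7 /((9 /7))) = -127979 /1440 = -88.87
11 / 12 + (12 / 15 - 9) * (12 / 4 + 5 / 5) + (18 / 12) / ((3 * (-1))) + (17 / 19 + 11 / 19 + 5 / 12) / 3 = -31.75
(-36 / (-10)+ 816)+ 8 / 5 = 4106 / 5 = 821.20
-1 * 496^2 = -246016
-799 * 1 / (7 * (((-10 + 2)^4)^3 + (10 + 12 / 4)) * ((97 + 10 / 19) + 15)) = -0.00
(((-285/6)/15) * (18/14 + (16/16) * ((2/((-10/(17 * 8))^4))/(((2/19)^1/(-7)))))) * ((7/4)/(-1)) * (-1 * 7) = 2647505372323/15000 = 176500358.15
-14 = -14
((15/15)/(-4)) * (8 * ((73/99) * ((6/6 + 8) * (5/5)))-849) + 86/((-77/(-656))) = 286949/308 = 931.65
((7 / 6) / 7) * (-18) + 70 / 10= 4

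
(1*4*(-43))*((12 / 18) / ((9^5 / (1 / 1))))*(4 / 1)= -1376 / 177147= -0.01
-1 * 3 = -3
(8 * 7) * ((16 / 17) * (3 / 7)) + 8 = 520 / 17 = 30.59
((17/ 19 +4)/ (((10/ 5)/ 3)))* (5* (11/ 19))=15345/ 722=21.25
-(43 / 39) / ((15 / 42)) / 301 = -2 / 195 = -0.01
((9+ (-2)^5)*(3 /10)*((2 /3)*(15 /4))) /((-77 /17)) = 1173 /308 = 3.81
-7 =-7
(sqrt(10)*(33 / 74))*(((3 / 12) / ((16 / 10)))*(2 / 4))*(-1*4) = -165*sqrt(10) / 1184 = -0.44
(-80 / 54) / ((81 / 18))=-80 / 243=-0.33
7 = 7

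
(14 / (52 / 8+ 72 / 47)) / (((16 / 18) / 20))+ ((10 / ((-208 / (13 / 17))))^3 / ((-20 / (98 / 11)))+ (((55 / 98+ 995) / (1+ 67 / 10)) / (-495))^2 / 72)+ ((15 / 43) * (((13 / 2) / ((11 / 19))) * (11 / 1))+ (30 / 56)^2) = 3387622782108092610298327 / 41018392141506205848576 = 82.59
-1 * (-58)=58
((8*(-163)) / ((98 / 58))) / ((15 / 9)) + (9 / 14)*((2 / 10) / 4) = -907521 / 1960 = -463.02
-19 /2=-9.50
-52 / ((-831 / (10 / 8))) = 65 / 831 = 0.08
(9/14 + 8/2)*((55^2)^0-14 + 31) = 585/7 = 83.57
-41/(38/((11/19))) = -0.62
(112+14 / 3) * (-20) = -7000 / 3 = -2333.33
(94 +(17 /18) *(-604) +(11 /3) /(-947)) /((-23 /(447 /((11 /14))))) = 8470764134 /718773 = 11785.03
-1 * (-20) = 20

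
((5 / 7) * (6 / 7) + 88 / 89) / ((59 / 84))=83784 / 36757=2.28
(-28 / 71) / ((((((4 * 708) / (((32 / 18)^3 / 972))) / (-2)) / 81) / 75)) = 89600 / 9161343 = 0.01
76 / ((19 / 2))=8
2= 2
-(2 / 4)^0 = -1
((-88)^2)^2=59969536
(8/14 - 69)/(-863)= 479/6041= 0.08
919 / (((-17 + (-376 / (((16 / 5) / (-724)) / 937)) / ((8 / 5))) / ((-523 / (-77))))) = 1922548 / 15344283339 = 0.00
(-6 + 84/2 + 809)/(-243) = -845/243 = -3.48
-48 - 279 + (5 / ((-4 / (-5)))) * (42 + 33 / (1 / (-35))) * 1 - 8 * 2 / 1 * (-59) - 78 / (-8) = -12659 / 2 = -6329.50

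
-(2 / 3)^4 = -16 / 81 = -0.20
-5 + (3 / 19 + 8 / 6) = -200 / 57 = -3.51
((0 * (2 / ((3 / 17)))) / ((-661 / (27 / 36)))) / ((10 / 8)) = 0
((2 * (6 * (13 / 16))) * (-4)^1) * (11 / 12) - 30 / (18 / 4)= -509 / 12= -42.42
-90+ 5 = -85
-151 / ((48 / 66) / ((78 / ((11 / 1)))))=-5889 / 4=-1472.25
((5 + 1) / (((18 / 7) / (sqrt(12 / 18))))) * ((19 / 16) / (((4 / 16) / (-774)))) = -5719 * sqrt(6) / 2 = -7004.32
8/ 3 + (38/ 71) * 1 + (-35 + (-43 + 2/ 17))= -270418/ 3621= -74.68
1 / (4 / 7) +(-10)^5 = -399993 / 4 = -99998.25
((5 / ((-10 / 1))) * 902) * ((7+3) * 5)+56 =-22494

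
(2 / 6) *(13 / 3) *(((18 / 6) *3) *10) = 130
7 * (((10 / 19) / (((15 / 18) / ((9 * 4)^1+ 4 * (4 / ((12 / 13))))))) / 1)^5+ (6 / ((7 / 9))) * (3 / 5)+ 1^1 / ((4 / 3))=105226700616502547 / 346653860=303549773.30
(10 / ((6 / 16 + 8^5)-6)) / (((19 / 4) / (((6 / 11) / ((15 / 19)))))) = 128 / 2883089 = 0.00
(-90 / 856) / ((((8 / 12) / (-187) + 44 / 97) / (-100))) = 12243825 / 524086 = 23.36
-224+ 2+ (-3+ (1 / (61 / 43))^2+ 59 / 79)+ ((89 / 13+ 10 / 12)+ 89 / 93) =-50968534391 / 236930954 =-215.12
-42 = -42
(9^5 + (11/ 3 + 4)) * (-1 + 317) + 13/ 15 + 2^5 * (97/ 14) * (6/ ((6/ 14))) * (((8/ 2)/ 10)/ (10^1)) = 1399652377/ 75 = 18662031.69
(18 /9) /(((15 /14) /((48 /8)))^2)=1568 /25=62.72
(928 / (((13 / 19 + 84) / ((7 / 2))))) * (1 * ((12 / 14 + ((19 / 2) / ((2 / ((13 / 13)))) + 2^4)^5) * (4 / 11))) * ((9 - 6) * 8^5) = 93345074045306880 / 17699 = 5274030964761.11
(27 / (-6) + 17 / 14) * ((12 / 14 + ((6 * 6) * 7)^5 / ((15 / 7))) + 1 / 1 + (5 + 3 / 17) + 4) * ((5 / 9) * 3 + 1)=-51921146477989528 / 12495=-4155353859783.08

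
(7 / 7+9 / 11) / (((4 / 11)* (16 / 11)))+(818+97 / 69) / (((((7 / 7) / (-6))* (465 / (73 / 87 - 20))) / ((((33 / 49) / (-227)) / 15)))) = 401850489007 / 118280710800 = 3.40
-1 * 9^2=-81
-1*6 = -6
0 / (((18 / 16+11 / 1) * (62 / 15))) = 0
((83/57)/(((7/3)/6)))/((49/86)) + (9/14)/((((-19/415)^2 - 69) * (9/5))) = 1017062588209/154885159576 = 6.57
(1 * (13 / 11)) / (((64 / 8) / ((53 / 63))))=689 / 5544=0.12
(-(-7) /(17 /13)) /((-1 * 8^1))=-91 /136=-0.67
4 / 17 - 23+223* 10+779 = 50766 / 17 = 2986.24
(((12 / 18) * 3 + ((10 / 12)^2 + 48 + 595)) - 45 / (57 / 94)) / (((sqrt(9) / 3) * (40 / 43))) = 3361697 / 5472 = 614.35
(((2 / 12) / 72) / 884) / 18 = 1 / 6873984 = 0.00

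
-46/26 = -23/13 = -1.77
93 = 93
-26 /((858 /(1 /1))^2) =-1 /28314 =-0.00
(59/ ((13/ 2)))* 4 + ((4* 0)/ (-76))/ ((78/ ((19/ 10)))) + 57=1213/ 13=93.31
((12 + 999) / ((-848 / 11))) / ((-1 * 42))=3707 / 11872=0.31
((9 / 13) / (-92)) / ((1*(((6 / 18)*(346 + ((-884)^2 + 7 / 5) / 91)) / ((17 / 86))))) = -945 / 1891767112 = -0.00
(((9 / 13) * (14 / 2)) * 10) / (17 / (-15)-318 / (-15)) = 1350 / 559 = 2.42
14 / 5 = 2.80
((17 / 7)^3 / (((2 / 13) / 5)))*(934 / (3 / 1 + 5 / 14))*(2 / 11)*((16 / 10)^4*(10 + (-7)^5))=-746218434084864 / 287875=-2592161299.47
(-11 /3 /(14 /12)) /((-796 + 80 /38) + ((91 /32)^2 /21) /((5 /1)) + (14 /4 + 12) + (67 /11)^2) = 0.00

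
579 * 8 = 4632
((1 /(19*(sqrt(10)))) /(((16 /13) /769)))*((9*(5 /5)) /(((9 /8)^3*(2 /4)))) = 319904*sqrt(10) /7695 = 131.47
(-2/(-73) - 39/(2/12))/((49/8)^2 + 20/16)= -6.04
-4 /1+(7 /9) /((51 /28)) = -1640 /459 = -3.57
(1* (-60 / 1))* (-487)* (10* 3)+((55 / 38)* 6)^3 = 877254.92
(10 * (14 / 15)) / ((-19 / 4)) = -112 / 57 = -1.96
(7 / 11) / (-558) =-7 / 6138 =-0.00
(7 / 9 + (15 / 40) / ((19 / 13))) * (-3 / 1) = -1415 / 456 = -3.10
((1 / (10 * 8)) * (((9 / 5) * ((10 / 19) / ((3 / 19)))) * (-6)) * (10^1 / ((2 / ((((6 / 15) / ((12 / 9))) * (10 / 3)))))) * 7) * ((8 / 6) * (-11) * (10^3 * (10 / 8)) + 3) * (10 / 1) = 5774055 / 2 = 2887027.50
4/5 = 0.80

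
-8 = -8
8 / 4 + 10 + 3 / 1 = 15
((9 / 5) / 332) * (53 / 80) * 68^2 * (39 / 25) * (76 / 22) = 102149073 / 1141250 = 89.51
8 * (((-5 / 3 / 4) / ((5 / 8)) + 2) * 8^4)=131072 / 3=43690.67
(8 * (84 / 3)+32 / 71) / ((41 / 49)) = 780864 / 2911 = 268.25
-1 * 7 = -7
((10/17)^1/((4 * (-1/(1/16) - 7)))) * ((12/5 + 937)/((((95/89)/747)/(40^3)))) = -1998532166400/7429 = -269017656.00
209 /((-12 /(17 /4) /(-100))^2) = 37750625 /144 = 262157.12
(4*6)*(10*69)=16560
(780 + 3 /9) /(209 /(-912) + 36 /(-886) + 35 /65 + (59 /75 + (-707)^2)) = 5392727600 /3454363762371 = 0.00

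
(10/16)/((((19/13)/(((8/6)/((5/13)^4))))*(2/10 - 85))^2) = 137858491849/912644100000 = 0.15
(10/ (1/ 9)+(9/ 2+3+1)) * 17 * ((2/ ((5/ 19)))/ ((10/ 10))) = 63631/ 5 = 12726.20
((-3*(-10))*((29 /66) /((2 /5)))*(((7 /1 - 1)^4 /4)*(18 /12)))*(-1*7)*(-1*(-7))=-8632575 /11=-784779.55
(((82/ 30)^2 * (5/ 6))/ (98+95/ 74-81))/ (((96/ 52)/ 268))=1321307/ 26730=49.43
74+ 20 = 94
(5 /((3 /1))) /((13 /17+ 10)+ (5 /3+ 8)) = 85 /1042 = 0.08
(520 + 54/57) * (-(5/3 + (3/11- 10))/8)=34643/66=524.89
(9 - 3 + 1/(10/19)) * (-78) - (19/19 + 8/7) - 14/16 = -173381/280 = -619.22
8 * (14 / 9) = 12.44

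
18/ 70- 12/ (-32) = 177/ 280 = 0.63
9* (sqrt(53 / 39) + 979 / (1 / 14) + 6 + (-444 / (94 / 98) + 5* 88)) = 3* sqrt(2067) / 13 + 5790492 / 47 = 123212.45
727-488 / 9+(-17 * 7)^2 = 133504 / 9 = 14833.78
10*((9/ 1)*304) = 27360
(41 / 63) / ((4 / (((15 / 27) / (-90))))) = -41 / 40824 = -0.00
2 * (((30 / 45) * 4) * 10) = 160 / 3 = 53.33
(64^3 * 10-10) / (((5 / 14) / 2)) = 14680008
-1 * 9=-9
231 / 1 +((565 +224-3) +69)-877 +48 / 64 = 839 / 4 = 209.75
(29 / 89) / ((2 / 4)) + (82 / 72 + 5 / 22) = 71117 / 35244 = 2.02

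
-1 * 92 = -92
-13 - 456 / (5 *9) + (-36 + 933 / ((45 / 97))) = 1952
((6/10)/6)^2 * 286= 143/50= 2.86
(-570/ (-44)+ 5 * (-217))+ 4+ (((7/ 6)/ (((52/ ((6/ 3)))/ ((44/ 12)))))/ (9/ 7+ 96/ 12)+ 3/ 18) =-357327671/ 334620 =-1067.86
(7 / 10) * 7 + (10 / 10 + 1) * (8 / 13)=797 / 130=6.13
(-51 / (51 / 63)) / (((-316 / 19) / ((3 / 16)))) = 3591 / 5056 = 0.71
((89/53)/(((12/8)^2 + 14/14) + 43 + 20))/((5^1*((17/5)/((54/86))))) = 9612/10266895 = 0.00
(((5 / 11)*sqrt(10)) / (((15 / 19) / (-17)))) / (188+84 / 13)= -4199*sqrt(10) / 83424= -0.16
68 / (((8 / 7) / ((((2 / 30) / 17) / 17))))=0.01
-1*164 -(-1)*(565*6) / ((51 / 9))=7382 / 17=434.24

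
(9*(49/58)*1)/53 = 441/3074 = 0.14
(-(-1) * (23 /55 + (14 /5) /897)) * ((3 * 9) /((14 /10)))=8.13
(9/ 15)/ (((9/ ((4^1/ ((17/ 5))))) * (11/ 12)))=16/ 187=0.09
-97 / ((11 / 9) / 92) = -80316 / 11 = -7301.45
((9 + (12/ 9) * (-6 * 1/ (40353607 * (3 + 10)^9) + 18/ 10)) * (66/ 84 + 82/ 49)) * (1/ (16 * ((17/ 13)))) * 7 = 5878471664382903392267/ 626752568805474718880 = 9.38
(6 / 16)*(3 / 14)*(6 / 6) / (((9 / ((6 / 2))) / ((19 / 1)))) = 57 / 112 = 0.51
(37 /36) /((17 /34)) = 37 /18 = 2.06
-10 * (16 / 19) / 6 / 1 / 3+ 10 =1630 / 171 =9.53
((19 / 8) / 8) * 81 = 1539 / 64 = 24.05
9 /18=1 /2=0.50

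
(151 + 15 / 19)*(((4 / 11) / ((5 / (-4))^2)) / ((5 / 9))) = 63.59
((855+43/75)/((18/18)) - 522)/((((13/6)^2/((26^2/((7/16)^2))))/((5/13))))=43917312/455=96521.56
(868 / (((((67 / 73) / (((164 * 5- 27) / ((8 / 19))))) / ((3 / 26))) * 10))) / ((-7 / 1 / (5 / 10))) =-7868451 / 5360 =-1467.99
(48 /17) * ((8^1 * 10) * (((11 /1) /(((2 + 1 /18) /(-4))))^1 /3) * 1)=-1013760 /629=-1611.70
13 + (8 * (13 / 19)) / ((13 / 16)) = 375 / 19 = 19.74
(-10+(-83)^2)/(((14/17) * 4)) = 116943/56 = 2088.27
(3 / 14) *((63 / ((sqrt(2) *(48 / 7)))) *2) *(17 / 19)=1071 *sqrt(2) / 608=2.49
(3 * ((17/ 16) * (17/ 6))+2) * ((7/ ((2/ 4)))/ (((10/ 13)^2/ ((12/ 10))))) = 1252797/ 4000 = 313.20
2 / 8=1 / 4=0.25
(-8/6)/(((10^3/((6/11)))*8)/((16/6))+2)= -2/8253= -0.00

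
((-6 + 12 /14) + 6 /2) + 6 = 27 /7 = 3.86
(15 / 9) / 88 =5 / 264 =0.02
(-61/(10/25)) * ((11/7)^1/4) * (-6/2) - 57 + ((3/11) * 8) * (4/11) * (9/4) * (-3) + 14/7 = 808897/6776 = 119.38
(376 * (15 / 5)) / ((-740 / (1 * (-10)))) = 564 / 37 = 15.24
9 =9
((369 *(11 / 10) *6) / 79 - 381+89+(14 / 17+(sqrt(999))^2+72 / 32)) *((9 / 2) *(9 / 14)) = 1611949491 / 752080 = 2143.32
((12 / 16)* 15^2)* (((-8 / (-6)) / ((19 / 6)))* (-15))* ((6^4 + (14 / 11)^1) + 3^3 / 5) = -290170350 / 209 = -1388374.88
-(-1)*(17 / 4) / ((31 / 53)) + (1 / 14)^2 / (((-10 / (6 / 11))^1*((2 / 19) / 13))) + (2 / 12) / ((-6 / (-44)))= 50852731 / 6015240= 8.45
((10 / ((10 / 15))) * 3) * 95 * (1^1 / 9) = 475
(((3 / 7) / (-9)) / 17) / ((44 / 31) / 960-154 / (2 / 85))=2480 / 5794679891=0.00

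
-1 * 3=-3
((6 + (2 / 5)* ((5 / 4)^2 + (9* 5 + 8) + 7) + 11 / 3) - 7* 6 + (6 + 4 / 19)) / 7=-683 / 3192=-0.21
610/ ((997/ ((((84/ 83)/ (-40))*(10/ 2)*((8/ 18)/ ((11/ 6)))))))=-17080/ 910261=-0.02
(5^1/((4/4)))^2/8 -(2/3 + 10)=-181/24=-7.54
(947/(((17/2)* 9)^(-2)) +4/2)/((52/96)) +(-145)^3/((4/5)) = 333879319/52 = 6420756.13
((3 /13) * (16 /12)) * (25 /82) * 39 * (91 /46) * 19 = 129675 /943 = 137.51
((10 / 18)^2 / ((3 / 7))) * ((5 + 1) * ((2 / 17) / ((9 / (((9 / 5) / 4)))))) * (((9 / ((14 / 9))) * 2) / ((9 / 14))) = 70 / 153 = 0.46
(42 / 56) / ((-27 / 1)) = -1 / 36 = -0.03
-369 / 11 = -33.55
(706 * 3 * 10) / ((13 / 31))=656580 / 13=50506.15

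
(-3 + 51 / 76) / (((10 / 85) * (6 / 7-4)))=21063 / 3344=6.30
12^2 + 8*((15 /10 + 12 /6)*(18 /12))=186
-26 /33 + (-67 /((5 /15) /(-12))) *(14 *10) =11143414 /33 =337679.21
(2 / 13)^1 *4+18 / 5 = 274 / 65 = 4.22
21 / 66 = 7 / 22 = 0.32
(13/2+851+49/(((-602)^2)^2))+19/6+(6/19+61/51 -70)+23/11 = 22692074584672771/28569743889456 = 794.27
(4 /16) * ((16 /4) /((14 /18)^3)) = 729 /343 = 2.13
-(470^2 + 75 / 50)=-441803 / 2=-220901.50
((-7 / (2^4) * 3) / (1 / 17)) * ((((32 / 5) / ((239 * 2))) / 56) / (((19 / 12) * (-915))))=51 / 13850050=0.00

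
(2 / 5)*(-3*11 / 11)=-6 / 5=-1.20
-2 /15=-0.13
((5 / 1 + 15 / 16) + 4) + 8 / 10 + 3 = 1099 / 80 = 13.74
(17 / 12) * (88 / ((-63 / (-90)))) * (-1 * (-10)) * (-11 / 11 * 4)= -149600 / 21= -7123.81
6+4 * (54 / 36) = 12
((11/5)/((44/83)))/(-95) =-83/1900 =-0.04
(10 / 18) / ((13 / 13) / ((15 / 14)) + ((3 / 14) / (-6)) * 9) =700 / 771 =0.91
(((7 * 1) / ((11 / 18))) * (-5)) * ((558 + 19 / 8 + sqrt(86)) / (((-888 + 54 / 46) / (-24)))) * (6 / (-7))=756.80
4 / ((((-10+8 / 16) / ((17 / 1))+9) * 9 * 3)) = 0.02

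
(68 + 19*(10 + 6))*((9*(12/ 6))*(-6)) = -40176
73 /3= 24.33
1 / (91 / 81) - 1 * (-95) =8726 / 91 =95.89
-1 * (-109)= 109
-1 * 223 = -223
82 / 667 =0.12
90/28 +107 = 1543/14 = 110.21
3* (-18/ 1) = -54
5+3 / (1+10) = 58 / 11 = 5.27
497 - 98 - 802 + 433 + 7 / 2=67 / 2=33.50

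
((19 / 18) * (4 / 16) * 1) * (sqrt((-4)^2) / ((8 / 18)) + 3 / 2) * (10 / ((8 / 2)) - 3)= -133 / 96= -1.39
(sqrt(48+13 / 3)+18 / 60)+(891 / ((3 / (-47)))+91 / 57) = -7955549 / 570+sqrt(471) / 3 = -13949.87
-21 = -21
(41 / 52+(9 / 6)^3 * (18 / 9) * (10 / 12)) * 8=667 / 13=51.31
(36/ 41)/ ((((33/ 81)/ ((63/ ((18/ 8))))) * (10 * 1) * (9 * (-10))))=-756/ 11275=-0.07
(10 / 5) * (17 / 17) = 2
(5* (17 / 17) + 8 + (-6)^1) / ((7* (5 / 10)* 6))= 0.33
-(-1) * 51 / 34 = 1.50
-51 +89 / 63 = -3124 / 63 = -49.59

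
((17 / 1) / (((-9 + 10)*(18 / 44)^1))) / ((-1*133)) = -374 / 1197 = -0.31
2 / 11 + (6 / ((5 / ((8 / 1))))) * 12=6346 / 55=115.38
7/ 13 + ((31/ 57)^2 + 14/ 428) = 7836163/ 9038718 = 0.87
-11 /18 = -0.61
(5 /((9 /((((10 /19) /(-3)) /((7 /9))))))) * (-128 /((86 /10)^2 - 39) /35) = 16000 /1220541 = 0.01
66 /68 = 33 /34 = 0.97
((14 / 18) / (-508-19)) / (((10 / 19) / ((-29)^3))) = 3243737 / 47430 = 68.39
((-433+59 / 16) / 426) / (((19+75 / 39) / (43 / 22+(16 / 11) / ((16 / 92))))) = -20270419 / 40786944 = -0.50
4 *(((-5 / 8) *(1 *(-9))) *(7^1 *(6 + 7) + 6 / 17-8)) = 63765 / 34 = 1875.44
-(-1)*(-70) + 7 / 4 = -273 / 4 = -68.25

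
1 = 1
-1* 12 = -12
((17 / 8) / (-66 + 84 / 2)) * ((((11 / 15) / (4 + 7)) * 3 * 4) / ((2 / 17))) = -289 / 480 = -0.60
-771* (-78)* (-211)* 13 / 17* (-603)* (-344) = -34217678624688 / 17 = -2012804624981.65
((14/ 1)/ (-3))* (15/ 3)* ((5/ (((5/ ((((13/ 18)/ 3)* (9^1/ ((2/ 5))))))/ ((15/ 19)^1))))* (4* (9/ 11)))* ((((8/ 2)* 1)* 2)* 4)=-2184000/ 209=-10449.76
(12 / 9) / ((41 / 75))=100 / 41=2.44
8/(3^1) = 8/3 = 2.67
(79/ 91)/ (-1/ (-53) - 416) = -4187/ 2006277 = -0.00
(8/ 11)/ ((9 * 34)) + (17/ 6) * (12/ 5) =57242/ 8415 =6.80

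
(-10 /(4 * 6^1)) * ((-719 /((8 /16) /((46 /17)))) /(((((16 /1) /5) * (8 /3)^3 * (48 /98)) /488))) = 3707181975 /139264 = 26619.82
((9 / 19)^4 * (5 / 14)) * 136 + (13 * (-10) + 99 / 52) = -125.65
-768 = -768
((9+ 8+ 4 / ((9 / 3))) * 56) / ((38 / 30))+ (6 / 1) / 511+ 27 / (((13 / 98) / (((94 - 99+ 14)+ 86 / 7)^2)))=11741977168 / 126217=93030.08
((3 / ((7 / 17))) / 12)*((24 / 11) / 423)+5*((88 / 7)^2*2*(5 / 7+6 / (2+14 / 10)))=35432313122 / 9043881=3917.82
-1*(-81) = 81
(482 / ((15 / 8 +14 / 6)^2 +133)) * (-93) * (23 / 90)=-32991936 / 434045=-76.01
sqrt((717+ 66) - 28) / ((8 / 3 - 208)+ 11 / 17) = -51 * sqrt(755) / 10439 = -0.13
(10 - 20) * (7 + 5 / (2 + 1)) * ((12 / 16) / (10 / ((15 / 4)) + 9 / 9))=-195 / 11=-17.73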